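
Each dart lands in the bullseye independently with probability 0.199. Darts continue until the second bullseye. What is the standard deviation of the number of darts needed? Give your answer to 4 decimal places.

6.3603

Y = total darts until the second success; negative binomial with r=2, p=0.199.
SD(Y) = √[r(1−p)/p²] = √(40.453524) = 6.360308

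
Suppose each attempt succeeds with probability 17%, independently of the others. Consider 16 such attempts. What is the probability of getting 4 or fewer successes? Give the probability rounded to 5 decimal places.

0.87891

X ~ Binomial(16, 0.17); P(X ≤ 4) = Σ C(16,k) p^k (1−p)^(16−k) over k:
  k=0: C(16,0)·0.17^0·0.83^16 = 0.0507282
  k=1: C(16,1)·0.17^1·0.83^15 = 0.1662418
  k=2: C(16,2)·0.17^2·0.83^14 = 0.2553715
  k=3: C(16,3)·0.17^3·0.83^13 = 0.2440900
  k=4: C(16,4)·0.17^4·0.83^12 = 0.1624816
Total = 0.8789131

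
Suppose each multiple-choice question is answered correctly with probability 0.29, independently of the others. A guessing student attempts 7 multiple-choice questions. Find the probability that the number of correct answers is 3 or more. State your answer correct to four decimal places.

0.3304

X ~ Binomial(7, 0.29); P(X ≥ 3) = Σ C(7,k) p^k (1−p)^(7−k) over k:
  k=3: C(7,3)·0.29^3·0.71^4 = 0.216918
  k=4: C(7,4)·0.29^4·0.71^3 = 0.088600
  k=5: C(7,5)·0.29^5·0.71^2 = 0.021713
  k=6: C(7,6)·0.29^6·0.71^1 = 0.002956
  k=7: C(7,7)·0.29^7·0.71^0 = 0.000172
Total = 0.330360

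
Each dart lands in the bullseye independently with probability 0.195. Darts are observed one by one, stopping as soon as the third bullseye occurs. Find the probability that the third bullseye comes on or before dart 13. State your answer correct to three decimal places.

0.480

Finishing within 13 darts ⇔ at least 3 successes in the first 13. With X ~ Binomial(13, 0.195), P(Y ≤ 13) = 1 − P(X ≤ 2).
  k=0: C(13,0)·0.195^0·0.805^13 = 0.05961
  k=1: C(13,1)·0.195^1·0.805^12 = 0.18773
  k=2: C(13,2)·0.195^2·0.805^11 = 0.27285
1 − 0.52019 = 0.47981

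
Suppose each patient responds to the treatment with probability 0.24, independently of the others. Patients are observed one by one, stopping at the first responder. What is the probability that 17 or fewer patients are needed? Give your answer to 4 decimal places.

Y = number of patients to the first success; geometric, p = 0.24.
P(Y ≤ 17) = 1 − (1−p)^17 = 1 − 0.009415 = 0.990585

0.9906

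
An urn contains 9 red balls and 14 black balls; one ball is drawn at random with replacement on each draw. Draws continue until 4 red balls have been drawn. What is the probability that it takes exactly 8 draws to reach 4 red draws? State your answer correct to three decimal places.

0.113

Y = trial on which the fourth success occurs; negative binomial, r=4, p=0.391304.
P(Y=8) = C(7,3) · p^4 · (1−p)^4
= 35 · 0.023445 · 0.13728 = 0.11265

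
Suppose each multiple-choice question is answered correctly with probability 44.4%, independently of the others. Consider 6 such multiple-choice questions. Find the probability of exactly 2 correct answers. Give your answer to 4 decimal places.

X ~ Binomial(n=6, p=0.444).
P(X=2) = C(6,2) · p^2 · (1−p)^4
= 15 · 0.19714 · 0.095565 = 0.282590

0.2826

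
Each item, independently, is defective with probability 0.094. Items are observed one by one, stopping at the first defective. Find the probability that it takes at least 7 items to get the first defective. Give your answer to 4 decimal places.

0.5531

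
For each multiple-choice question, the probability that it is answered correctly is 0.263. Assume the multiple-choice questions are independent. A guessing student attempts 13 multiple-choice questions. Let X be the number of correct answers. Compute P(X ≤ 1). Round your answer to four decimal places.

0.1067

X ~ Binomial(13, 0.263); P(X ≤ 1) = Σ C(13,k) p^k (1−p)^(13−k) over k:
  k=0: C(13,0)·0.263^0·0.737^13 = 0.018927
  k=1: C(13,1)·0.263^1·0.737^12 = 0.087803
Total = 0.106730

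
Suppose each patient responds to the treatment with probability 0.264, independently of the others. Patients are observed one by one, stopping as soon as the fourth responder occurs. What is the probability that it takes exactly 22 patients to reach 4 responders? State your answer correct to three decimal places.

0.026

Y = trial on which the fourth success occurs; negative binomial, r=4, p=0.264.
P(Y=22) = C(21,3) · p^4 · (1−p)^18
= 1330 · 0.0048575 · 0.0040161 = 0.02595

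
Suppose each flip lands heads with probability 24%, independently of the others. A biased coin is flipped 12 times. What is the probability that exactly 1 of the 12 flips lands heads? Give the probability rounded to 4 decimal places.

X ~ Binomial(n=12, p=0.24).
P(X=1) = C(12,1) · p^1 · (1−p)^11
= 12 · 0.24 · 0.04886 = 0.140716

0.1407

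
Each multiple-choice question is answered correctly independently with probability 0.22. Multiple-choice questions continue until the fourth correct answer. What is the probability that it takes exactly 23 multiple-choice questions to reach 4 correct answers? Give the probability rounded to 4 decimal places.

0.0321

Y = trial on which the fourth success occurs; negative binomial, r=4, p=0.22.
P(Y=23) = C(22,3) · p^4 · (1−p)^19
= 1540 · 0.0023426 · 0.0089084 = 0.032137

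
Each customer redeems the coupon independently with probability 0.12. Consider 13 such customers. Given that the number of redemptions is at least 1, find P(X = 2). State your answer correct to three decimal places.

X ~ Binomial(13, 0.12). Want P(X=2 | X≥1) = P(X=2) / P(X≥1).
P(X=2) = C(13,2)·0.12^2·0.88^11 = 0.27527
P(X≥1) = 1 − 0.18979 = 0.81021
Ratio = 0.27527 / 0.81021 = 0.33976

0.340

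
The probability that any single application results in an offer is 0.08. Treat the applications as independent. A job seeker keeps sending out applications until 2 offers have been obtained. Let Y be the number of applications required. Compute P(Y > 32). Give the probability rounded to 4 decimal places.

Needing more than 32 applications ⇔ fewer than 2 successes in the first 32. With X ~ Binomial(32, 0.08), P(Y > 32) = P(X ≤ 1).
  k=0: C(32,0)·0.08^0·0.92^32 = 0.069376
  k=1: C(32,1)·0.08^1·0.92^31 = 0.193047
P(X ≤ 1) = 0.262423

0.2624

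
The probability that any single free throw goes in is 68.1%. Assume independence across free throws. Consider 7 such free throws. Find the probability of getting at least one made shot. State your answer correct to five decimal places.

0.99966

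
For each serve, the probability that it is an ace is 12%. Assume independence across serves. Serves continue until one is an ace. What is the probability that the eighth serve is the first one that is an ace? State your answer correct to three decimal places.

0.049

Geometric (trials to first success), p = 0.12.
P(Y = 8) = (1−p)^7 · p = 0.40868 · 0.12 = 0.04904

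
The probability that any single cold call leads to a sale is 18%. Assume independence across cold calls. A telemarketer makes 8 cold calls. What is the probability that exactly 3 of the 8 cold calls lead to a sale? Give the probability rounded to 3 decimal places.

X ~ Binomial(n=8, p=0.18).
P(X=3) = C(8,3) · p^3 · (1−p)^5
= 56 · 0.005832 · 0.37074 = 0.12108

0.121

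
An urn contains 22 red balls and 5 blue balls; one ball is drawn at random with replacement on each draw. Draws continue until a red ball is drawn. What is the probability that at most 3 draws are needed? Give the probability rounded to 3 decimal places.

0.994

Y = number of draws to the first success; geometric, p = 0.814815.
P(Y ≤ 3) = 1 − (1−p)^3 = 1 − 0.00635 = 0.99365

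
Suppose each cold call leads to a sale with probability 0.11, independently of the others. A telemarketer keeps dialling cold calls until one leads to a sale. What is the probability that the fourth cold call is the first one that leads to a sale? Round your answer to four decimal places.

Geometric (trials to first success), p = 0.11.
P(Y = 4) = (1−p)^3 · p = 0.70497 · 0.11 = 0.077547

0.0775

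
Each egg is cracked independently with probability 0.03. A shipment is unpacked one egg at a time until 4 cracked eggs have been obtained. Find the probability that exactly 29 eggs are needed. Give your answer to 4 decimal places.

Y = trial on which the fourth success occurs; negative binomial, r=4, p=0.03.
P(Y=29) = C(28,3) · p^4 · (1−p)^25
= 3276 · 8.1e-07 · 0.46697 = 0.001239

0.0012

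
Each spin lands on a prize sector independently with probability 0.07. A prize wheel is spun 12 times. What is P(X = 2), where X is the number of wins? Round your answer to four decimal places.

X ~ Binomial(n=12, p=0.07).
P(X=2) = C(12,2) · p^2 · (1−p)^10
= 66 · 0.0049 · 0.48398 = 0.156520

0.1565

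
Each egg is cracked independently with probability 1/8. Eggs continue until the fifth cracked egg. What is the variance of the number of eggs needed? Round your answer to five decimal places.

280.00000

Y = total eggs until the fifth success; negative binomial with r=5, p=0.125.
Var(Y) = r(1−p)/p² = 5·0.875 / 0.125² = 280.0000000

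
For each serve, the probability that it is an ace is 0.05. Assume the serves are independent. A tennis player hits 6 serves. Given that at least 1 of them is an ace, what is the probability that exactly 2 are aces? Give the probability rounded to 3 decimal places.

0.115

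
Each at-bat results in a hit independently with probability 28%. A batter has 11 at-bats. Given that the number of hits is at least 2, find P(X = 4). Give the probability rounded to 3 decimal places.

X ~ Binomial(11, 0.28). Want P(X=4 | X≥2) = P(X=4) / P(X≥2).
P(X=4) = C(11,4)·0.28^4·0.72^7 = 0.20346
P(X≥2) = 1 − 0.02696 − 0.11531 = 0.85773
Ratio = 0.20346 / 0.85773 = 0.23720

0.237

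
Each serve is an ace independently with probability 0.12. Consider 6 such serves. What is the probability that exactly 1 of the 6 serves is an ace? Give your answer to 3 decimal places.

0.380

X ~ Binomial(n=6, p=0.12).
P(X=1) = C(6,1) · p^1 · (1−p)^5
= 6 · 0.12 · 0.52773 = 0.37997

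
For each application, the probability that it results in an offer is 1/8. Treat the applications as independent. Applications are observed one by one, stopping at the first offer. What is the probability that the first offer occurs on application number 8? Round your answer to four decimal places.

Geometric (trials to first success), p = 0.125.
P(Y = 8) = (1−p)^7 · p = 0.3927 · 0.125 = 0.049087

0.0491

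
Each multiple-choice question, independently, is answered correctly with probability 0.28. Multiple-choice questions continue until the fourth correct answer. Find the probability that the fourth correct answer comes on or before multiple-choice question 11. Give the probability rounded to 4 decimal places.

0.3719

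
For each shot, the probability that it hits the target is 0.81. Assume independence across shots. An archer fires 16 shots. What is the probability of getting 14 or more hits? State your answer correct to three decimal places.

0.390

X ~ Binomial(16, 0.81); P(X ≥ 14) = Σ C(16,k) p^k (1−p)^(16−k) over k:
  k=14: C(16,14)·0.81^14·0.19^2 = 0.22671
  k=15: C(16,15)·0.81^15·0.19^1 = 0.12887
  k=16: C(16,16)·0.81^16·0.19^0 = 0.03434
Total = 0.38992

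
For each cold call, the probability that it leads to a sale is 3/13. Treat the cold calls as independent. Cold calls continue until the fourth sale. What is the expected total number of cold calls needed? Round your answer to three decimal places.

17.333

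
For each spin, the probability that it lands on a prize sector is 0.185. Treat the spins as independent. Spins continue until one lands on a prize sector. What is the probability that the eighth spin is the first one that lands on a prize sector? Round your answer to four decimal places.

0.0442

Geometric (trials to first success), p = 0.185.
P(Y = 8) = (1−p)^7 · p = 0.23884 · 0.185 = 0.044185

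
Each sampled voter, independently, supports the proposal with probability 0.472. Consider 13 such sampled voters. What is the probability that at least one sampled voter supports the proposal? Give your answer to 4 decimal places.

0.9998

P(at least one) = 1 − P(none) = 1 − (1 − 0.472)^13
= 1 − 0.000248 = 0.999752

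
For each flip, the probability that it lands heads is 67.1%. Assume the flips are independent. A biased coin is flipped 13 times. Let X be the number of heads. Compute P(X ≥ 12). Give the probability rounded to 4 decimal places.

X ~ Binomial(13, 0.671); P(X ≥ 12) = Σ C(13,k) p^k (1−p)^(13−k) over k:
  k=12: C(13,12)·0.671^12·0.329^1 = 0.035629
  k=13: C(13,13)·0.671^13·0.329^0 = 0.005590
Total = 0.041219

0.0412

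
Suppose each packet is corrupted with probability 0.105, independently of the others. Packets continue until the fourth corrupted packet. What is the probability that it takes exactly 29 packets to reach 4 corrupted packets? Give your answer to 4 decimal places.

Y = trial on which the fourth success occurs; negative binomial, r=4, p=0.105.
P(Y=29) = C(28,3) · p^4 · (1−p)^25
= 3276 · 0.00012155 · 0.062456 = 0.024870

0.0249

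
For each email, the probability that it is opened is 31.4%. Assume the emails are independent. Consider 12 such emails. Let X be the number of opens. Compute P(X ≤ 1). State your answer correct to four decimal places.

X ~ Binomial(12, 0.314); P(X ≤ 1) = Σ C(12,k) p^k (1−p)^(12−k) over k:
  k=0: C(12,0)·0.314^0·0.686^12 = 0.010861
  k=1: C(12,1)·0.314^1·0.686^11 = 0.059659
Total = 0.070521

0.0705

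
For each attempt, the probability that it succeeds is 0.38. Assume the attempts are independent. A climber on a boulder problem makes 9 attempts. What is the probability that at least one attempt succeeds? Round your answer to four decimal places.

0.9865

P(at least one) = 1 − P(none) = 1 − (1 − 0.38)^9
= 1 − 0.013537 = 0.986463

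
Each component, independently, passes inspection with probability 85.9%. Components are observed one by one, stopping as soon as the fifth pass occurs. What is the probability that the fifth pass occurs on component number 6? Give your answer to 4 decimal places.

Y = trial on which the fifth success occurs; negative binomial, r=5, p=0.859.
P(Y=6) = C(5,4) · p^5 · (1−p)^1
= 5 · 0.4677 · 0.141 = 0.329727

0.3297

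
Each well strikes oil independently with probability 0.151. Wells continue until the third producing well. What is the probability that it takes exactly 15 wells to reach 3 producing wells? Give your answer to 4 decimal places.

0.0439

Y = trial on which the third success occurs; negative binomial, r=3, p=0.151.
P(Y=15) = C(14,2) · p^3 · (1−p)^12
= 91 · 0.003443 · 0.14025 = 0.043940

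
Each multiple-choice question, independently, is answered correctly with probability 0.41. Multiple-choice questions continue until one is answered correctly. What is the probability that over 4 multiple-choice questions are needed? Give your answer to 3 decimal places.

0.121

Y = number of multiple-choice questions to the first success; geometric, p = 0.41.
P(Y > 4) = P(first 4 all fail) = (1−p)^4 = 0.12117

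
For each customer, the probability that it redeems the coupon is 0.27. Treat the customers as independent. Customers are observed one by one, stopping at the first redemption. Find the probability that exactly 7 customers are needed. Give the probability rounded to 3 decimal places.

0.041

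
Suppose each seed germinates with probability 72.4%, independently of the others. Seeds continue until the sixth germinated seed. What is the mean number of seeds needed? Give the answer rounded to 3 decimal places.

8.287

Y = total seeds until the sixth success; negative binomial with r=6, p=0.724.
E[Y] = r / p = 6 / 0.724 = 8.28729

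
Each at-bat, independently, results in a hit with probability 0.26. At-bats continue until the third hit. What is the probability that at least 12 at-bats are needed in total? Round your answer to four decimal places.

Needing more than 11 at-bats ⇔ fewer than 3 successes in the first 11. With X ~ Binomial(11, 0.26), P(Y > 11) = P(X ≤ 2).
  k=0: C(11,0)·0.26^0·0.74^11 = 0.036438
  k=1: C(11,1)·0.26^1·0.74^10 = 0.140826
  k=2: C(11,2)·0.26^2·0.74^9 = 0.247397
P(X ≤ 2) = 0.424661

0.4247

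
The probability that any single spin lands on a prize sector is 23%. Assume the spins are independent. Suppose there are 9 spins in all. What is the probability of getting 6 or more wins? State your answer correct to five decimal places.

X ~ Binomial(9, 0.23); P(X ≥ 6) = Σ C(9,k) p^k (1−p)^(9−k) over k:
  k=6: C(9,6)·0.23^6·0.77^3 = 0.0056770
  k=7: C(9,7)·0.23^7·0.77^2 = 0.0007267
  k=8: C(9,8)·0.23^8·0.77^1 = 0.0000543
  k=9: C(9,9)·0.23^9·0.77^0 = 0.0000018
Total = 0.0064598

0.00646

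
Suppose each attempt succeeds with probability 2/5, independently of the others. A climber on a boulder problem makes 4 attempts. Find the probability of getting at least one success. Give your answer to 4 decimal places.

P(at least one) = 1 − P(none) = 1 − (1 − 0.40)^4
= 1 − 0.129600 = 0.870400

0.8704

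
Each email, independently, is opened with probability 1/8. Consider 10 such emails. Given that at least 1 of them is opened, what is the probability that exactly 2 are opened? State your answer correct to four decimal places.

X ~ Binomial(10, 0.125). Want P(X=2 | X≥1) = P(X=2) / P(X≥1).
P(X=2) = C(10,2)·0.125^2·0.875^8 = 0.241600
P(X≥1) = 1 − 0.263076 = 0.736924
Ratio = 0.241600 / 0.736924 = 0.327849

0.3278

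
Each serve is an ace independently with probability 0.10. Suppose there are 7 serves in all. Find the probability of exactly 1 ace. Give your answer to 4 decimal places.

X ~ Binomial(n=7, p=0.10).
P(X=1) = C(7,1) · p^1 · (1−p)^6
= 7 · 0.1 · 0.53144 = 0.372009

0.3720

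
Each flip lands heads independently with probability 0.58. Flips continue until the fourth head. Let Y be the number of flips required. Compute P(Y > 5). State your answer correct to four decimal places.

0.6967

Needing more than 5 flips ⇔ fewer than 4 successes in the first 5. With X ~ Binomial(5, 0.58), P(Y > 5) = P(X ≤ 3).
  k=0: C(5,0)·0.58^0·0.42^5 = 0.013069
  k=1: C(5,1)·0.58^1·0.42^4 = 0.090239
  k=2: C(5,2)·0.58^2·0.42^3 = 0.249232
  k=3: C(5,3)·0.58^3·0.42^2 = 0.344178
P(X ≤ 3) = 0.696718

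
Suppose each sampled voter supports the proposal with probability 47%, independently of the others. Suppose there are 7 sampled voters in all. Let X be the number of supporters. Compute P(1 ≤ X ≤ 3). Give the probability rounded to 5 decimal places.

X ~ Binomial(7, 0.47); P(1 ≤ X ≤ 3) = Σ C(7,k) p^k (1−p)^(7−k) over k:
  k=1: C(7,1)·0.47^1·0.53^6 = 0.0729207
  k=2: C(7,2)·0.47^2·0.53^5 = 0.1939967
  k=3: C(7,3)·0.47^3·0.53^4 = 0.2867247
Total = 0.5536421

0.55364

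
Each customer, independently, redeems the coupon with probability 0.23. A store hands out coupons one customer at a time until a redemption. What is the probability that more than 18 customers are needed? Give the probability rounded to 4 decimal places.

0.0091

Y = number of customers to the first success; geometric, p = 0.23.
P(Y > 18) = P(first 18 all fail) = (1−p)^18 = 0.009054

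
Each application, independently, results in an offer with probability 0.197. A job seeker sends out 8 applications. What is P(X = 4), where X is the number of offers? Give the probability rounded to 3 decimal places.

X ~ Binomial(n=8, p=0.197).
P(X=4) = C(8,4) · p^4 · (1−p)^4
= 70 · 0.0015061 · 0.41578 = 0.04384

0.044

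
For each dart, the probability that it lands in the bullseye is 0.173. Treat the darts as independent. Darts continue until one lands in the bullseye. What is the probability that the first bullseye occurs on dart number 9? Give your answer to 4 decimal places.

Geometric (trials to first success), p = 0.173.
P(Y = 9) = (1−p)^8 · p = 0.2188 · 0.173 = 0.037852

0.0379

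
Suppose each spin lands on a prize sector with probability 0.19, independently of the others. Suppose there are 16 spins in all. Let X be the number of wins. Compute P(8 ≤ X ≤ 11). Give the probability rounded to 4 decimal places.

X ~ Binomial(16, 0.19); P(8 ≤ X ≤ 11) = Σ C(16,k) p^k (1−p)^(16−k) over k:
  k=8: C(16,8)·0.19^8·0.81^8 = 0.004050
  k=9: C(16,9)·0.19^9·0.81^7 = 0.000845
  k=10: C(16,10)·0.19^10·0.81^6 = 0.000139
  k=11: C(16,11)·0.19^11·0.81^5 = 0.000018
Total = 0.005051

0.0051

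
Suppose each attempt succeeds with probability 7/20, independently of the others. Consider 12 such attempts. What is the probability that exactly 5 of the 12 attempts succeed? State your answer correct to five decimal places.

X ~ Binomial(n=12, p=0.35).
P(X=5) = C(12,5) · p^5 · (1−p)^7
= 792 · 0.0052522 · 0.049022 = 0.2039196

0.20392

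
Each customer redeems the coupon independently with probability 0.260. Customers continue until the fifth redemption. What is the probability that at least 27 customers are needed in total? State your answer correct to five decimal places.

Needing more than 26 customers ⇔ fewer than 5 successes in the first 26. With X ~ Binomial(26, 0.26), P(Y > 26) = P(X ≤ 4).
  k=0: C(26,0)·0.26^0·0.74^26 = 0.0003981
  k=1: C(26,1)·0.26^1·0.74^25 = 0.0036370
  k=2: C(26,2)·0.26^2·0.74^24 = 0.0159732
  k=3: C(26,3)·0.26^3·0.74^23 = 0.0448976
  k=4: C(26,4)·0.26^4·0.74^22 = 0.0907052
P(X ≤ 4) = 0.1556111

0.15561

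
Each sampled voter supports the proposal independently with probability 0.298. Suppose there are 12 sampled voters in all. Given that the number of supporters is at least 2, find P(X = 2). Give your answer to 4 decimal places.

X ~ Binomial(12, 0.298). Want P(X=2 | X≥2) = P(X=2) / P(X≥2).
P(X=2) = C(12,2)·0.298^2·0.702^10 = 0.170352
P(X≥2) = 1 − 0.014323 − 0.072964 = 0.912713
Ratio = 0.170352 / 0.912713 = 0.186644

0.1866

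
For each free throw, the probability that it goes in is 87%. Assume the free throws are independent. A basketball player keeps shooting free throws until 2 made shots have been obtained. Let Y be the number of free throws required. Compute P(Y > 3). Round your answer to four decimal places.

Needing more than 3 free throws ⇔ fewer than 2 successes in the first 3. With X ~ Binomial(3, 0.87), P(Y > 3) = P(X ≤ 1).
  k=0: C(3,0)·0.87^0·0.13^3 = 0.002197
  k=1: C(3,1)·0.87^1·0.13^2 = 0.044109
P(X ≤ 1) = 0.046306

0.0463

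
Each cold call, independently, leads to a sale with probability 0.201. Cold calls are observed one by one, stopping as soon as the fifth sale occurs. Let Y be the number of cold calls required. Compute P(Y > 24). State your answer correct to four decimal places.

Needing more than 24 cold calls ⇔ fewer than 5 successes in the first 24. With X ~ Binomial(24, 0.201), P(Y > 24) = P(X ≤ 4).
  k=0: C(24,0)·0.201^0·0.799^24 = 0.004583
  k=1: C(24,1)·0.201^1·0.799^23 = 0.027668
  k=2: C(24,2)·0.201^2·0.799^22 = 0.080044
  k=3: C(24,3)·0.201^3·0.799^21 = 0.147666
  k=4: C(24,4)·0.201^4·0.799^20 = 0.195025
P(X ≤ 4) = 0.454986

0.4550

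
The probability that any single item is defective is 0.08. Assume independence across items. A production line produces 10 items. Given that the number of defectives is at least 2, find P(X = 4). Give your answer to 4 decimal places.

X ~ Binomial(10, 0.08). Want P(X=4 | X≥2) = P(X=4) / P(X≥2).
P(X=4) = C(10,4)·0.08^4·0.92^6 = 0.005216
P(X≥2) = 1 − 0.434388 − 0.377729 = 0.187882
Ratio = 0.005216 / 0.187882 = 0.027760

0.0278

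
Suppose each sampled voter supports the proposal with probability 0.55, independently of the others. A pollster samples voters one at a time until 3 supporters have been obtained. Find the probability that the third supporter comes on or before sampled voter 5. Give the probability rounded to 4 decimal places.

0.5931

Finishing within 5 sampled voters ⇔ at least 3 successes in the first 5. With X ~ Binomial(5, 0.55), P(Y ≤ 5) = 1 − P(X ≤ 2).
  k=0: C(5,0)·0.55^0·0.45^5 = 0.018453
  k=1: C(5,1)·0.55^1·0.45^4 = 0.112767
  k=2: C(5,2)·0.55^2·0.45^3 = 0.275653
1 − 0.406873 = 0.593127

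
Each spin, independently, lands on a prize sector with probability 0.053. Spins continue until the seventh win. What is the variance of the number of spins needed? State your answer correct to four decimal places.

2359.9146

Y = total spins until the seventh success; negative binomial with r=7, p=0.053.
Var(Y) = r(1−p)/p² = 7·0.947 / 0.053² = 2359.914560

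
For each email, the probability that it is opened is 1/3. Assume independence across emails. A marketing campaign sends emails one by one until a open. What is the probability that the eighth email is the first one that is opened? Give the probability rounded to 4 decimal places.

0.0195

Geometric (trials to first success), p = 0.333333.
P(Y = 8) = (1−p)^7 · p = 0.058528 · 0.333333 = 0.019509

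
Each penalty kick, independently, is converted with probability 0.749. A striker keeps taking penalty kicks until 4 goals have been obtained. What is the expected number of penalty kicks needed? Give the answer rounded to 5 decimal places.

5.34045

Y = total penalty kicks until the fourth success; negative binomial with r=4, p=0.749.
E[Y] = r / p = 4 / 0.749 = 5.3404539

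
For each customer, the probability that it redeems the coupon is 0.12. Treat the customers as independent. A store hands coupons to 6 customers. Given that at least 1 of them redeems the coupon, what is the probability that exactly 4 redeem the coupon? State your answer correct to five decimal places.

0.00450

X ~ Binomial(6, 0.12). Want P(X=4 | X≥1) = P(X=4) / P(X≥1).
P(X=4) = C(6,4)·0.12^4·0.88^2 = 0.0024087
P(X≥1) = 1 − 0.4644041 = 0.5355959
Ratio = 0.0024087 / 0.5355959 = 0.0044972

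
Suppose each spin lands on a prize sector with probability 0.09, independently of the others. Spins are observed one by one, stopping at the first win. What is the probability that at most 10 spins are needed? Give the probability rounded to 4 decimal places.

Y = number of spins to the first success; geometric, p = 0.09.
P(Y ≤ 10) = 1 − (1−p)^10 = 1 − 0.389416 = 0.610584

0.6106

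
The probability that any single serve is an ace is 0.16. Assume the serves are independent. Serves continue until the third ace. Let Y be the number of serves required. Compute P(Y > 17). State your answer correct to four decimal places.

0.4734

Needing more than 17 serves ⇔ fewer than 3 successes in the first 17. With X ~ Binomial(17, 0.16), P(Y > 17) = P(X ≤ 2).
  k=0: C(17,0)·0.16^0·0.84^17 = 0.051612
  k=1: C(17,1)·0.16^1·0.84^16 = 0.167123
  k=2: C(17,2)·0.16^2·0.84^15 = 0.254664
P(X ≤ 2) = 0.473400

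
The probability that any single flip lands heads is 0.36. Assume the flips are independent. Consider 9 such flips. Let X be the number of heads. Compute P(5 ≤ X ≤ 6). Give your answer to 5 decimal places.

0.17575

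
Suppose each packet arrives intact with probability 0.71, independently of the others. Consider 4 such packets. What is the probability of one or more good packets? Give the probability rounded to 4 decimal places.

0.9929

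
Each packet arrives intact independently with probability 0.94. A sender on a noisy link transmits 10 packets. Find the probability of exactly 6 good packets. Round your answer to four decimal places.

0.0019

X ~ Binomial(n=10, p=0.94).
P(X=6) = C(10,6) · p^6 · (1−p)^4
= 210 · 0.68987 · 1.296e-05 = 0.001878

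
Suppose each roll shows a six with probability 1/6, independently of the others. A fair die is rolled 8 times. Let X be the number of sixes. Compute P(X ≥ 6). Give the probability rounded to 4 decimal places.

X ~ Binomial(8, 0.166667); P(X ≥ 6) = Σ C(8,k) p^k (1−p)^(8−k) over k:
  k=6: C(8,6)·0.166667^6·0.833333^2 = 0.000417
  k=7: C(8,7)·0.166667^7·0.833333^1 = 0.000024
  k=8: C(8,8)·0.166667^8·0.833333^0 = 0.000001
Total = 0.000441

0.0004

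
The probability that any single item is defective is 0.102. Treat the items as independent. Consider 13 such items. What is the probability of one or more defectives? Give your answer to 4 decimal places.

0.7531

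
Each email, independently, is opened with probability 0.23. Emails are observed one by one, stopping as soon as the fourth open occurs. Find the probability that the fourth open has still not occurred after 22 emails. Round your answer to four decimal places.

0.2203

Needing more than 22 emails ⇔ fewer than 4 successes in the first 22. With X ~ Binomial(22, 0.23), P(Y > 22) = P(X ≤ 3).
  k=0: C(22,0)·0.23^0·0.77^22 = 0.003183
  k=1: C(22,1)·0.23^1·0.77^21 = 0.020915
  k=2: C(22,2)·0.23^2·0.77^20 = 0.065597
  k=3: C(22,3)·0.23^3·0.77^19 = 0.130626
P(X ≤ 3) = 0.220320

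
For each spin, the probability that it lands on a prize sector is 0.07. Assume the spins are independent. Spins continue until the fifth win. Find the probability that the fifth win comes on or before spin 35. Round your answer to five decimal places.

Finishing within 35 spins ⇔ at least 5 successes in the first 35. With X ~ Binomial(35, 0.07), P(Y ≤ 35) = 1 − P(X ≤ 4).
  k=0: C(35,0)·0.07^0·0.93^35 = 0.0788684
  k=1: C(35,1)·0.07^1·0.93^34 = 0.2077717
  k=2: C(35,2)·0.07^2·0.93^33 = 0.2658584
  k=3: C(35,3)·0.07^3·0.93^32 = 0.2201193
  k=4: C(35,4)·0.07^4·0.93^31 = 0.1325450
1 − 0.9051627 = 0.0948373

0.09484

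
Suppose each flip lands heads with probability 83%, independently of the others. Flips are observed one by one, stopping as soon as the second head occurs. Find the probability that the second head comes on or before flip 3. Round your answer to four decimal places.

Finishing within 3 flips ⇔ at least 2 successes in the first 3. With X ~ Binomial(3, 0.83), P(Y ≤ 3) = 1 − P(X ≤ 1).
  k=0: C(3,0)·0.83^0·0.17^3 = 0.004913
  k=1: C(3,1)·0.83^1·0.17^2 = 0.071961
1 − 0.076874 = 0.923126

0.9231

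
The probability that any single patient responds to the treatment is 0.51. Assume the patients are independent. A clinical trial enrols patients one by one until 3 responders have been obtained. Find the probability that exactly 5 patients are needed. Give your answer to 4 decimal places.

Y = trial on which the third success occurs; negative binomial, r=3, p=0.51.
P(Y=5) = C(4,2) · p^3 · (1−p)^2
= 6 · 0.13265 · 0.2401 = 0.191097

0.1911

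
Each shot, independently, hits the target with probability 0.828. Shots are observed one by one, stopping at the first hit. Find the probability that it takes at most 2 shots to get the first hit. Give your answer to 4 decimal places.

0.9704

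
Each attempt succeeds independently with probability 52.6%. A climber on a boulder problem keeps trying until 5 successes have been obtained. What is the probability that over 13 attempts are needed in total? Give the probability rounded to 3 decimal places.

Needing more than 13 attempts ⇔ fewer than 5 successes in the first 13. With X ~ Binomial(13, 0.526), P(Y > 13) = P(X ≤ 4).
  k=0: C(13,0)·0.526^0·0.474^13 = 0.00006
  k=1: C(13,1)·0.526^1·0.474^12 = 0.00088
  k=2: C(13,2)·0.526^2·0.474^11 = 0.00586
  k=3: C(13,3)·0.526^3·0.474^10 = 0.02383
  k=4: C(13,4)·0.526^4·0.474^9 = 0.06611
P(X ≤ 4) = 0.09673

0.097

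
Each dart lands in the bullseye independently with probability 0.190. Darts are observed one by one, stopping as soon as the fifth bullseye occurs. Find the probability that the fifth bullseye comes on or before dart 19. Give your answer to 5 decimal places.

0.28639

Finishing within 19 darts ⇔ at least 5 successes in the first 19. With X ~ Binomial(19, 0.19), P(Y ≤ 19) = 1 − P(X ≤ 4).
  k=0: C(19,0)·0.19^0·0.81^19 = 0.0182480
  k=1: C(19,1)·0.19^1·0.81^18 = 0.0813275
  k=2: C(19,2)·0.19^2·0.81^17 = 0.1716914
  k=3: C(19,3)·0.19^3·0.81^16 = 0.2282154
  k=4: C(19,4)·0.19^4·0.81^15 = 0.2141280
1 − 0.7136103 = 0.2863897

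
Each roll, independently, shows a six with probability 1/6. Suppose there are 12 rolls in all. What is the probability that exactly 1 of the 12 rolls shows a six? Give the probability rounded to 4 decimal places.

0.2692

X ~ Binomial(n=12, p=0.166667).
P(X=1) = C(12,1) · p^1 · (1−p)^11
= 12 · 0.16667 · 0.13459 = 0.269176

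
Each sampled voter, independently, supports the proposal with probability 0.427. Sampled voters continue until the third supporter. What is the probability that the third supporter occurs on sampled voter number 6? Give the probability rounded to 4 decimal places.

0.1465

Y = trial on which the third success occurs; negative binomial, r=3, p=0.427.
P(Y=6) = C(5,2) · p^3 · (1−p)^3
= 10 · 0.077854 · 0.18813 = 0.146470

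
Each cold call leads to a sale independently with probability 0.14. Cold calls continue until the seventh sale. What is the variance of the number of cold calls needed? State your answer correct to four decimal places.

307.1429

Y = total cold calls until the seventh success; negative binomial with r=7, p=0.14.
Var(Y) = r(1−p)/p² = 7·0.86 / 0.14² = 307.142857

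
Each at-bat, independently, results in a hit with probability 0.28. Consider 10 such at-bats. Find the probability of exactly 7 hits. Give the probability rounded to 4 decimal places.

0.0060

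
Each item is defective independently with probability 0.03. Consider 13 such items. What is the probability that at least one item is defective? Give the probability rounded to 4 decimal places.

0.3270

P(at least one) = 1 − P(none) = 1 − (1 − 0.03)^13
= 1 − 0.673027 = 0.326973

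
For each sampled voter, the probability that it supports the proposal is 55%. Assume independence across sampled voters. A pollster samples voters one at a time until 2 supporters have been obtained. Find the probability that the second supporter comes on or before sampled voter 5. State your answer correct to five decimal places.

0.86878

Finishing within 5 sampled voters ⇔ at least 2 successes in the first 5. With X ~ Binomial(5, 0.55), P(Y ≤ 5) = 1 − P(X ≤ 1).
  k=0: C(5,0)·0.55^0·0.45^5 = 0.0184528
  k=1: C(5,1)·0.55^1·0.45^4 = 0.1127672
1 − 0.1312200 = 0.8687800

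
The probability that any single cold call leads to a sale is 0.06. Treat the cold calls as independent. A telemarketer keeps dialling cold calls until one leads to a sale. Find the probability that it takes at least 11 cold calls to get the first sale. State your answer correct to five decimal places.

Y = number of cold calls to the first success; geometric, p = 0.06.
P(Y > 10) = P(first 10 all fail) = (1−p)^10 = 0.5386151

0.53862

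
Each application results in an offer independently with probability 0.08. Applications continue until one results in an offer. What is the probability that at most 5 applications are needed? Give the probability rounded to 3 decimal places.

0.341

Y = number of applications to the first success; geometric, p = 0.08.
P(Y ≤ 5) = 1 − (1−p)^5 = 1 − 0.65908 = 0.34092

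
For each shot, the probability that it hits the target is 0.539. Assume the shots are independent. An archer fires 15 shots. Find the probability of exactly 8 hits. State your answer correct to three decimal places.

0.203

X ~ Binomial(n=15, p=0.539).
P(X=8) = C(15,8) · p^8 · (1−p)^7
= 6435 · 0.0071238 · 0.0044249 = 0.20285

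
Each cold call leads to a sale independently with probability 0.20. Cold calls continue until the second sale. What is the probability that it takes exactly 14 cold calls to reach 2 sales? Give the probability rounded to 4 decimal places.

Y = trial on which the second success occurs; negative binomial, r=2, p=0.20.
P(Y=14) = C(13,1) · p^2 · (1−p)^12
= 13 · 0.04 · 0.068719 = 0.035734

0.0357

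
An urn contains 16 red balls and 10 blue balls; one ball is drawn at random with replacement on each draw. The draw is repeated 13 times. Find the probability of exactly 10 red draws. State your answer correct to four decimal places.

X ~ Binomial(n=13, p=0.615385).
P(X=10) = C(13,10) · p^10 · (1−p)^3
= 286 · 0.0077887 · 0.056896 = 0.126740

0.1267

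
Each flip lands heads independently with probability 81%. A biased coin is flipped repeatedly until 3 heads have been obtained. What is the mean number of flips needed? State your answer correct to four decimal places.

Y = total flips until the third success; negative binomial with r=3, p=0.81.
E[Y] = r / p = 3 / 0.81 = 3.703704

3.7037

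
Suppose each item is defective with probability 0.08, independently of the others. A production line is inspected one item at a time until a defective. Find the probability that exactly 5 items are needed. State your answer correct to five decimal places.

0.05731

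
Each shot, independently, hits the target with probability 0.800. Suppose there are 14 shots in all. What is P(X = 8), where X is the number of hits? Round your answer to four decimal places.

X ~ Binomial(n=14, p=0.80).
P(X=8) = C(14,8) · p^8 · (1−p)^6
= 3003 · 0.16777 · 6.4e-05 = 0.032244

0.0322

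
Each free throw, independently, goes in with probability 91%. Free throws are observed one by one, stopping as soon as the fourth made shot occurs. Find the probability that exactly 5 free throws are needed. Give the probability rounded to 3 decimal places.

0.247

Y = trial on which the fourth success occurs; negative binomial, r=4, p=0.91.
P(Y=5) = C(4,3) · p^4 · (1−p)^1
= 4 · 0.68575 · 0.09 = 0.24687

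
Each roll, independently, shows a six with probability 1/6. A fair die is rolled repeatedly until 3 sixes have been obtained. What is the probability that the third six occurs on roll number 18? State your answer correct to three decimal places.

0.041

Y = trial on which the third success occurs; negative binomial, r=3, p=0.166667.
P(Y=18) = C(17,2) · p^3 · (1−p)^15
= 136 · 0.0046296 · 0.064905 = 0.04087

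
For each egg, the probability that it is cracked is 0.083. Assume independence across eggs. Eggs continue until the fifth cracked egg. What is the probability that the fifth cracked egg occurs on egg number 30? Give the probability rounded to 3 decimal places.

0.011

Y = trial on which the fifth success occurs; negative binomial, r=5, p=0.083.
P(Y=30) = C(29,4) · p^5 · (1−p)^25
= 23751 · 3.939e-06 · 0.11461 = 0.01072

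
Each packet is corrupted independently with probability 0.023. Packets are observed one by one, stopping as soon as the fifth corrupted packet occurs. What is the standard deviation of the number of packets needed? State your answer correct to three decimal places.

96.096

Y = total packets until the fifth success; negative binomial with r=5, p=0.023.
SD(Y) = √[r(1−p)/p²] = √(9234.40454) = 96.09581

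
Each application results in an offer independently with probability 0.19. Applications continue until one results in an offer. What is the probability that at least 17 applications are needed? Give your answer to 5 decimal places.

0.03434

Y = number of applications to the first success; geometric, p = 0.19.
P(Y > 16) = P(first 16 all fail) = (1−p)^16 = 0.0343368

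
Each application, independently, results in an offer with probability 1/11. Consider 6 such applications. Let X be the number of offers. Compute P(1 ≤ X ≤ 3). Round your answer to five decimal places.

0.43464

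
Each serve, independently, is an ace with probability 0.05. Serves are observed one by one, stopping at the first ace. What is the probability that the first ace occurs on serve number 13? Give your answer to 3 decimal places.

0.027

Geometric (trials to first success), p = 0.05.
P(Y = 13) = (1−p)^12 · p = 0.54036 · 0.05 = 0.02702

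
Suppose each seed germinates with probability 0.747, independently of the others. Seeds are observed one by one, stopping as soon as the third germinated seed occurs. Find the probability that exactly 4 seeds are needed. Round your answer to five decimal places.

Y = trial on which the third success occurs; negative binomial, r=3, p=0.747.
P(Y=4) = C(3,2) · p^3 · (1−p)^1
= 3 · 0.41683 · 0.253 = 0.3163760

0.31638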